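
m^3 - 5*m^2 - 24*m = m*(m - 8)*(m + 3)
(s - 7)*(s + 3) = s^2 - 4*s - 21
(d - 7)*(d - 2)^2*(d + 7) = d^4 - 4*d^3 - 45*d^2 + 196*d - 196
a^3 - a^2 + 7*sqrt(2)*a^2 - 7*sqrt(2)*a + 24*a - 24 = (a - 1)*(a + 3*sqrt(2))*(a + 4*sqrt(2))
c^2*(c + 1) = c^3 + c^2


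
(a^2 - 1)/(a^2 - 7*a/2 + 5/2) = 2*(a + 1)/(2*a - 5)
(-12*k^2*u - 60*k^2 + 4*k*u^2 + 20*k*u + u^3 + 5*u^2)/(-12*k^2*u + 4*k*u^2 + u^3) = (u + 5)/u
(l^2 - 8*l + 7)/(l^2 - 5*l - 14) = (l - 1)/(l + 2)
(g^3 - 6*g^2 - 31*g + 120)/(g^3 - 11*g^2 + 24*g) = (g + 5)/g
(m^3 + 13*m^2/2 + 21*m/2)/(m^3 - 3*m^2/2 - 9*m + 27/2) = m*(2*m + 7)/(2*m^2 - 9*m + 9)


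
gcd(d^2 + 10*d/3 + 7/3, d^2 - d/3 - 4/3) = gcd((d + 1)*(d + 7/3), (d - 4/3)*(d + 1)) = d + 1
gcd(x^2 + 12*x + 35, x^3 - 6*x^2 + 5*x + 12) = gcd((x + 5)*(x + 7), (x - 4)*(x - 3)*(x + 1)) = 1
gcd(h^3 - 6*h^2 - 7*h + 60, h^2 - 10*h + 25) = h - 5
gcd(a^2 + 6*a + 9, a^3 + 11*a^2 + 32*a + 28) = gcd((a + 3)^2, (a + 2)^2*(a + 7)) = 1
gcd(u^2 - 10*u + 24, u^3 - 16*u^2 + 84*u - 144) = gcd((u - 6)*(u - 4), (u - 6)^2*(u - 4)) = u^2 - 10*u + 24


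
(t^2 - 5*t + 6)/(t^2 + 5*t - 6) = (t^2 - 5*t + 6)/(t^2 + 5*t - 6)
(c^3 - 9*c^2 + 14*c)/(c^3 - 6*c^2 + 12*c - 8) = c*(c - 7)/(c^2 - 4*c + 4)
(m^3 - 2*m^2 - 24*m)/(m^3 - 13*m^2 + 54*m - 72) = m*(m + 4)/(m^2 - 7*m + 12)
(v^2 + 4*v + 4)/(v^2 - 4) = (v + 2)/(v - 2)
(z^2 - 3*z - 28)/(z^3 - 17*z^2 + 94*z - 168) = (z + 4)/(z^2 - 10*z + 24)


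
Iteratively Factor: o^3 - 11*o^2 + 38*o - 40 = (o - 4)*(o^2 - 7*o + 10) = (o - 4)*(o - 2)*(o - 5)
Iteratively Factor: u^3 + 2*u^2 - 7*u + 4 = (u - 1)*(u^2 + 3*u - 4) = (u - 1)*(u + 4)*(u - 1)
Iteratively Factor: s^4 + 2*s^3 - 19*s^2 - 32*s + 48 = (s - 4)*(s^3 + 6*s^2 + 5*s - 12) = (s - 4)*(s - 1)*(s^2 + 7*s + 12) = (s - 4)*(s - 1)*(s + 3)*(s + 4)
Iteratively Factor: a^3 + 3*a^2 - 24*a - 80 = (a + 4)*(a^2 - a - 20) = (a - 5)*(a + 4)*(a + 4)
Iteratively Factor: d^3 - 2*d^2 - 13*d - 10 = (d + 1)*(d^2 - 3*d - 10) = (d - 5)*(d + 1)*(d + 2)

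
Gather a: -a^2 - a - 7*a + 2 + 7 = -a^2 - 8*a + 9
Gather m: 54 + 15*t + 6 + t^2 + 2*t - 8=t^2 + 17*t + 52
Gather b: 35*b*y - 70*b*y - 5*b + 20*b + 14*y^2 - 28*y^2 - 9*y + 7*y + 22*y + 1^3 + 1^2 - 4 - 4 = b*(15 - 35*y) - 14*y^2 + 20*y - 6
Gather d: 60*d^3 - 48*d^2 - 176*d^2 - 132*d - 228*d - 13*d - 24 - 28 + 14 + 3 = 60*d^3 - 224*d^2 - 373*d - 35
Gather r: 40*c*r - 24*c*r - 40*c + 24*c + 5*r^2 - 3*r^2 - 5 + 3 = 16*c*r - 16*c + 2*r^2 - 2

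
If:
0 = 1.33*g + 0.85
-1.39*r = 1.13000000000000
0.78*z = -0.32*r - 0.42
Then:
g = -0.64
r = -0.81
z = -0.20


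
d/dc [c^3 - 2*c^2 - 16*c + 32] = 3*c^2 - 4*c - 16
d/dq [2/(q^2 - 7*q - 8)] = 2*(7 - 2*q)/(-q^2 + 7*q + 8)^2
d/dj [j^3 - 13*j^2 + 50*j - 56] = 3*j^2 - 26*j + 50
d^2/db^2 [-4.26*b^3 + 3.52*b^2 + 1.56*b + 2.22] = 7.04 - 25.56*b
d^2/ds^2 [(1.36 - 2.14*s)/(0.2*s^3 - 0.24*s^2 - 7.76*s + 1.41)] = (-0.5136*s^5 + 1.26912*s^4 - 7.933568*s^3 - 4.952544*s^2 + 8.551008*s + 117.882272)/(0.008*s^9 - 0.0288*s^8 - 0.89664*s^7 + 2.390256*s^6 + 34.383552*s^5 - 56.242944*s^4 - 450.339812*s^3 + 253.289016*s^2 - 46.282968*s + 2.803221)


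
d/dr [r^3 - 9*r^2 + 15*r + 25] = 3*r^2 - 18*r + 15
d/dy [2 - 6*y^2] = -12*y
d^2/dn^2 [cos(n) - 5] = -cos(n)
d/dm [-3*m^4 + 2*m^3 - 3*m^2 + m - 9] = -12*m^3 + 6*m^2 - 6*m + 1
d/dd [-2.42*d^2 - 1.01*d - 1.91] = -4.84*d - 1.01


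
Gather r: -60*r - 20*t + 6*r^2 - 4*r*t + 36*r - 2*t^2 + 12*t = 6*r^2 + r*(-4*t - 24) - 2*t^2 - 8*t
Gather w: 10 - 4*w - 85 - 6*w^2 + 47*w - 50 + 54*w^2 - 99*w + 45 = 48*w^2 - 56*w - 80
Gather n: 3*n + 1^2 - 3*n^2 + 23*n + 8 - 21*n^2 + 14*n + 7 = -24*n^2 + 40*n + 16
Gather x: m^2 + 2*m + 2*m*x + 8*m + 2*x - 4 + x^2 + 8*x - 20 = m^2 + 10*m + x^2 + x*(2*m + 10) - 24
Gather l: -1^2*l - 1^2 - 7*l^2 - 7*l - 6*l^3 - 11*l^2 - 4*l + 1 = -6*l^3 - 18*l^2 - 12*l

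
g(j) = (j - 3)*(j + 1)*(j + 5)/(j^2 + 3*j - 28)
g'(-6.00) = -9.95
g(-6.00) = 4.50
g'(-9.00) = -1.75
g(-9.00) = -14.77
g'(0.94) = 0.39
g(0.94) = 0.98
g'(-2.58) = 0.35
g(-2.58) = -0.73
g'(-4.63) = -1.00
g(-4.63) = -0.50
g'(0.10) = 0.51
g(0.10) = 0.59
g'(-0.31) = 0.54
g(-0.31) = 0.37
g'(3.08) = -3.94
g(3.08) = -0.28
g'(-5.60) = -4.61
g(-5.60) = 1.77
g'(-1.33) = 0.52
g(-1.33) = -0.17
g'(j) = (-2*j - 3)*(j - 3)*(j + 1)*(j + 5)/(j^2 + 3*j - 28)^2 + (j - 3)*(j + 1)/(j^2 + 3*j - 28) + (j - 3)*(j + 5)/(j^2 + 3*j - 28) + (j + 1)*(j + 5)/(j^2 + 3*j - 28)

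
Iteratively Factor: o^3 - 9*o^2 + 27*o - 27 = (o - 3)*(o^2 - 6*o + 9) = (o - 3)^2*(o - 3)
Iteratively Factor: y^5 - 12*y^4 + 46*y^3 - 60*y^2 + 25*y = (y - 1)*(y^4 - 11*y^3 + 35*y^2 - 25*y) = (y - 1)^2*(y^3 - 10*y^2 + 25*y) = (y - 5)*(y - 1)^2*(y^2 - 5*y) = y*(y - 5)*(y - 1)^2*(y - 5)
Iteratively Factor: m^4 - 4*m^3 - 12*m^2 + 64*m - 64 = (m - 2)*(m^3 - 2*m^2 - 16*m + 32) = (m - 2)*(m + 4)*(m^2 - 6*m + 8) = (m - 4)*(m - 2)*(m + 4)*(m - 2)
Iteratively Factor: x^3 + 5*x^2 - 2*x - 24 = (x - 2)*(x^2 + 7*x + 12) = (x - 2)*(x + 3)*(x + 4)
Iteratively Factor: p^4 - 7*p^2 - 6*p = (p)*(p^3 - 7*p - 6) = p*(p + 1)*(p^2 - p - 6) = p*(p + 1)*(p + 2)*(p - 3)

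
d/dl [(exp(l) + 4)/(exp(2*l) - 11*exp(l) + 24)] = (-(exp(l) + 4)*(2*exp(l) - 11) + exp(2*l) - 11*exp(l) + 24)*exp(l)/(exp(2*l) - 11*exp(l) + 24)^2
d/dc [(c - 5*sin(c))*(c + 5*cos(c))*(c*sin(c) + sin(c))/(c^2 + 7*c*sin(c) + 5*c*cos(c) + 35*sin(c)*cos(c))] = (c^3*cos(c) - 5*c^2*sin(2*c) + sqrt(2)*c^2*sin(c + pi/4) - 5*c*sin(2*c) - 35*c*cos(c)/4 - 7*c*cos(2*c) + 35*c*cos(3*c)/4 + 7*c - 105*sin(c)/4 + 35*sqrt(2)*sin(3*c + pi/4)/4 - 35*cos(c)/4 - 6*cos(2*c) + 6)/(c + 7*sin(c))^2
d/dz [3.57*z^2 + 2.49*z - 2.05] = 7.14*z + 2.49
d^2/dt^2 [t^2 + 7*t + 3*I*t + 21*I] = 2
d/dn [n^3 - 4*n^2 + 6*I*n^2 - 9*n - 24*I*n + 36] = 3*n^2 + n*(-8 + 12*I) - 9 - 24*I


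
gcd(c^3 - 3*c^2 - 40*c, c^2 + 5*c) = c^2 + 5*c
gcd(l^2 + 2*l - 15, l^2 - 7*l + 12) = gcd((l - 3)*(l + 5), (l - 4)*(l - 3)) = l - 3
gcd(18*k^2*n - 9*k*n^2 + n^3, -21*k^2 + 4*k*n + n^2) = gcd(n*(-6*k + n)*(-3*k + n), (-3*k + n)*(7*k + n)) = 3*k - n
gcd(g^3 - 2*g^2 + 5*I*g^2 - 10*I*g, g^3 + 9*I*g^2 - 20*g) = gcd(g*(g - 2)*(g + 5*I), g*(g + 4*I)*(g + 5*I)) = g^2 + 5*I*g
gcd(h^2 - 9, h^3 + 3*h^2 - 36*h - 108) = h + 3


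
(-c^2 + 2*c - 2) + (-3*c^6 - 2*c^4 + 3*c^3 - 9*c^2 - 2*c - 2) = -3*c^6 - 2*c^4 + 3*c^3 - 10*c^2 - 4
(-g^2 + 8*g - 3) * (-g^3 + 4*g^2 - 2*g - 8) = g^5 - 12*g^4 + 37*g^3 - 20*g^2 - 58*g + 24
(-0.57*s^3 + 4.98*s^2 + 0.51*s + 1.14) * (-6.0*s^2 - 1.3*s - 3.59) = 3.42*s^5 - 29.139*s^4 - 7.4877*s^3 - 25.3812*s^2 - 3.3129*s - 4.0926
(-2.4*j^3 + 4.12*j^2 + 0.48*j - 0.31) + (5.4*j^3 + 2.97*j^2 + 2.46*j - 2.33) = 3.0*j^3 + 7.09*j^2 + 2.94*j - 2.64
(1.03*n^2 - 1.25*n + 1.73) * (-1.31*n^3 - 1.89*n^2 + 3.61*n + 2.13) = -1.3493*n^5 - 0.3092*n^4 + 3.8145*n^3 - 5.5883*n^2 + 3.5828*n + 3.6849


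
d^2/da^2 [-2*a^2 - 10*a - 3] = -4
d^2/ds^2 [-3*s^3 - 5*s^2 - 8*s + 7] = -18*s - 10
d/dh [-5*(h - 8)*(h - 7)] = 75 - 10*h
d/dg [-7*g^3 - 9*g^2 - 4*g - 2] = -21*g^2 - 18*g - 4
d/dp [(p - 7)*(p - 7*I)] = 2*p - 7 - 7*I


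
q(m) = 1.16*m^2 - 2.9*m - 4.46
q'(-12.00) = -30.74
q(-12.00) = 197.38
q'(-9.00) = -23.78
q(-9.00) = 115.60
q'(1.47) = 0.51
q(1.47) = -6.22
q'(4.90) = 8.47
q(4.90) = 9.18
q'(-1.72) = -6.89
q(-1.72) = 3.96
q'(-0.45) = -3.94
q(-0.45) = -2.92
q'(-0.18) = -3.32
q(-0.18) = -3.90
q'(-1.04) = -5.31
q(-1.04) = -0.19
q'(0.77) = -1.11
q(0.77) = -6.01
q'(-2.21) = -8.03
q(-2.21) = 7.61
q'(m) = 2.32*m - 2.9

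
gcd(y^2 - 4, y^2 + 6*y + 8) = y + 2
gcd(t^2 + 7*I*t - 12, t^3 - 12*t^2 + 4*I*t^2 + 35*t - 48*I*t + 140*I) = t + 4*I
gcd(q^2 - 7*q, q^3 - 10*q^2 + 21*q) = q^2 - 7*q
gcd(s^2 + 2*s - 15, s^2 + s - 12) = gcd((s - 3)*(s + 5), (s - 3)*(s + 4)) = s - 3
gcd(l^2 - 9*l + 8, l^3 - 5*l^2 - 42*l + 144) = l - 8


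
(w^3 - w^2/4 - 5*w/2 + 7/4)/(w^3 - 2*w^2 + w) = (w + 7/4)/w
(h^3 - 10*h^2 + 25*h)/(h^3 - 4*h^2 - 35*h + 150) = h/(h + 6)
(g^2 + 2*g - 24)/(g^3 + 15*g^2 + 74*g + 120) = (g - 4)/(g^2 + 9*g + 20)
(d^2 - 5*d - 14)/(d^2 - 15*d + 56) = (d + 2)/(d - 8)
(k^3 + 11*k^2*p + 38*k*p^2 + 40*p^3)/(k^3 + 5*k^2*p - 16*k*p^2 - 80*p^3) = (-k - 2*p)/(-k + 4*p)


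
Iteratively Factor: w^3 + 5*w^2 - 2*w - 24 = (w + 3)*(w^2 + 2*w - 8) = (w + 3)*(w + 4)*(w - 2)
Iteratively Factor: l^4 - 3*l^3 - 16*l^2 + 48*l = (l + 4)*(l^3 - 7*l^2 + 12*l) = l*(l + 4)*(l^2 - 7*l + 12) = l*(l - 4)*(l + 4)*(l - 3)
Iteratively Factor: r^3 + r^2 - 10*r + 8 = (r + 4)*(r^2 - 3*r + 2) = (r - 1)*(r + 4)*(r - 2)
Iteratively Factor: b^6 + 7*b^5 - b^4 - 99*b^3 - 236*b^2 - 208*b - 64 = (b + 4)*(b^5 + 3*b^4 - 13*b^3 - 47*b^2 - 48*b - 16) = (b + 1)*(b + 4)*(b^4 + 2*b^3 - 15*b^2 - 32*b - 16) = (b + 1)^2*(b + 4)*(b^3 + b^2 - 16*b - 16) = (b + 1)^2*(b + 4)^2*(b^2 - 3*b - 4) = (b - 4)*(b + 1)^2*(b + 4)^2*(b + 1)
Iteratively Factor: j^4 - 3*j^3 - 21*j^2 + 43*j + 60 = (j - 3)*(j^3 - 21*j - 20) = (j - 3)*(j + 1)*(j^2 - j - 20) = (j - 5)*(j - 3)*(j + 1)*(j + 4)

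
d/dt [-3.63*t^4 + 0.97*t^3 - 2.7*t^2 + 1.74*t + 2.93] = -14.52*t^3 + 2.91*t^2 - 5.4*t + 1.74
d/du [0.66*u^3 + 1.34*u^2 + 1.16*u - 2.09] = 1.98*u^2 + 2.68*u + 1.16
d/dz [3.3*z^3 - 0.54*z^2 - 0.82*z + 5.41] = 9.9*z^2 - 1.08*z - 0.82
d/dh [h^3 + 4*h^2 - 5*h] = 3*h^2 + 8*h - 5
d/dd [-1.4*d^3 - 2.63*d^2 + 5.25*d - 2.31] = -4.2*d^2 - 5.26*d + 5.25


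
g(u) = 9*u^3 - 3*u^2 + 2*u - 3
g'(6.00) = 938.00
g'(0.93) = 19.77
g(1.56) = 26.99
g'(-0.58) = 14.56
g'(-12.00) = 3962.00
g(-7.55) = -4062.43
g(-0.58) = -6.93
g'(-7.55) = 1586.37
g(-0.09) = -3.21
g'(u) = 27*u^2 - 6*u + 2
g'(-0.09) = 2.76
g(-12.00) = -16011.00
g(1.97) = 58.11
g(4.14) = 592.48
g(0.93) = 3.50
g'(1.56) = 58.35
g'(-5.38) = 815.78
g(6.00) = 1845.00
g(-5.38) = -1502.08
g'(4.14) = 439.93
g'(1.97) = 94.96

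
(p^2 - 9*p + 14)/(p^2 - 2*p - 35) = (p - 2)/(p + 5)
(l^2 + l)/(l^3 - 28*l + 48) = l*(l + 1)/(l^3 - 28*l + 48)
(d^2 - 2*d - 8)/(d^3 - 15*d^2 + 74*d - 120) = (d + 2)/(d^2 - 11*d + 30)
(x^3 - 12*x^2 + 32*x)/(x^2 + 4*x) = (x^2 - 12*x + 32)/(x + 4)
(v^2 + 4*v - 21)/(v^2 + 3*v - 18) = (v + 7)/(v + 6)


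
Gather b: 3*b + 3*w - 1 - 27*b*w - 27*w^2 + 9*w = b*(3 - 27*w) - 27*w^2 + 12*w - 1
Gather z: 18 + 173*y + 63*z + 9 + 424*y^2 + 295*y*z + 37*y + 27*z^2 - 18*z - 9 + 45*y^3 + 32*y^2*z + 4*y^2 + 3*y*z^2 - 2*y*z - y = 45*y^3 + 428*y^2 + 209*y + z^2*(3*y + 27) + z*(32*y^2 + 293*y + 45) + 18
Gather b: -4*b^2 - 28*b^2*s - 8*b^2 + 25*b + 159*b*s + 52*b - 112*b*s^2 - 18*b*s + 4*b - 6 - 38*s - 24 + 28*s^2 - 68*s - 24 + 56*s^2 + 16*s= b^2*(-28*s - 12) + b*(-112*s^2 + 141*s + 81) + 84*s^2 - 90*s - 54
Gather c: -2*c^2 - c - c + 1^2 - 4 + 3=-2*c^2 - 2*c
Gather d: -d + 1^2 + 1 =2 - d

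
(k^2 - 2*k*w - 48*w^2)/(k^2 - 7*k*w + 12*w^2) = (k^2 - 2*k*w - 48*w^2)/(k^2 - 7*k*w + 12*w^2)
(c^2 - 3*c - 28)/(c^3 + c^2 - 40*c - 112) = 1/(c + 4)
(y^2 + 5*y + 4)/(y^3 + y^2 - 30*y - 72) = (y + 1)/(y^2 - 3*y - 18)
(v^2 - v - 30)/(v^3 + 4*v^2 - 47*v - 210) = (v - 6)/(v^2 - v - 42)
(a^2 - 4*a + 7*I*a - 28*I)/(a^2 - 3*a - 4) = (a + 7*I)/(a + 1)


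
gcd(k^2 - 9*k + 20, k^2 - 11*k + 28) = k - 4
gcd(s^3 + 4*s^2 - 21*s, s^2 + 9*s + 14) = s + 7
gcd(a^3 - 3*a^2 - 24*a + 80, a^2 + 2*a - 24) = a - 4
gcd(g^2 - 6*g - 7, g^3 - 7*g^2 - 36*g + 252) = g - 7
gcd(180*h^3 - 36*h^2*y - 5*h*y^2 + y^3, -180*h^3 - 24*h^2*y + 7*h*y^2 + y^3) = -30*h^2 + h*y + y^2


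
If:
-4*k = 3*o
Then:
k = -3*o/4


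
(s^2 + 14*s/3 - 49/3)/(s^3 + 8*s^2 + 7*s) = (s - 7/3)/(s*(s + 1))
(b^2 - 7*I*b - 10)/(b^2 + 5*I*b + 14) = (b - 5*I)/(b + 7*I)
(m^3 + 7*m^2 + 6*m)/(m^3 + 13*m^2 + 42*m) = (m + 1)/(m + 7)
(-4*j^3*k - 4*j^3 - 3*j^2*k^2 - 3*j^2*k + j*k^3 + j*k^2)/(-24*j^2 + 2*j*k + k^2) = j*(j*k + j + k^2 + k)/(6*j + k)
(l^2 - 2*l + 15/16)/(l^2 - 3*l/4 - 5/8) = (4*l - 3)/(2*(2*l + 1))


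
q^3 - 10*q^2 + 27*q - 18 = (q - 6)*(q - 3)*(q - 1)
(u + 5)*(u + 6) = u^2 + 11*u + 30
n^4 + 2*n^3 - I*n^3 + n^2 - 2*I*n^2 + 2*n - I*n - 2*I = (n + 2)*(n - I)^2*(n + I)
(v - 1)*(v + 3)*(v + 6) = v^3 + 8*v^2 + 9*v - 18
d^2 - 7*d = d*(d - 7)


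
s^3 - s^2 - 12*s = s*(s - 4)*(s + 3)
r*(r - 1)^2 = r^3 - 2*r^2 + r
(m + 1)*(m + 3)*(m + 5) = m^3 + 9*m^2 + 23*m + 15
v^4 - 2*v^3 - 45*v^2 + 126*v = v*(v - 6)*(v - 3)*(v + 7)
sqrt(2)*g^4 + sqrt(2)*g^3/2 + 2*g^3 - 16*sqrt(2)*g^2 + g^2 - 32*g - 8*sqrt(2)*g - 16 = (g - 4)*(g + 4)*(g + sqrt(2))*(sqrt(2)*g + sqrt(2)/2)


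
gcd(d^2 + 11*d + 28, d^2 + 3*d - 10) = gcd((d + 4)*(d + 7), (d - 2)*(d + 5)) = 1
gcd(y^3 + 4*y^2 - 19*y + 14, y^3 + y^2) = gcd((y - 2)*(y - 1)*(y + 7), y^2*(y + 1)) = 1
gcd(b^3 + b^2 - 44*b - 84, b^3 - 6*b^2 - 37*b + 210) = b^2 - b - 42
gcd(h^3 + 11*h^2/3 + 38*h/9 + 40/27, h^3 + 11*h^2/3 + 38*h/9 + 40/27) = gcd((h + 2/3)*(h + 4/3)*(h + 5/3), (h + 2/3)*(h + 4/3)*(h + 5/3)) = h^3 + 11*h^2/3 + 38*h/9 + 40/27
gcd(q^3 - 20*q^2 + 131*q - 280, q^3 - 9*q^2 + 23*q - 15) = q - 5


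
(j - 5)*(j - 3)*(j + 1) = j^3 - 7*j^2 + 7*j + 15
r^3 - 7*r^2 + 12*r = r*(r - 4)*(r - 3)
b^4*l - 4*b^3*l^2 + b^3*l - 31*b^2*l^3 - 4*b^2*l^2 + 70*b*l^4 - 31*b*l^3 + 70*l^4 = (b - 7*l)*(b - 2*l)*(b + 5*l)*(b*l + l)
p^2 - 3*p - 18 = (p - 6)*(p + 3)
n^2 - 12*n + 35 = (n - 7)*(n - 5)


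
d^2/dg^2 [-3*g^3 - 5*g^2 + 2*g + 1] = -18*g - 10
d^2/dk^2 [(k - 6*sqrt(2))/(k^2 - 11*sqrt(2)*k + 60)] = 2*((-3*k + 17*sqrt(2))*(k^2 - 11*sqrt(2)*k + 60) + (k - 6*sqrt(2))*(2*k - 11*sqrt(2))^2)/(k^2 - 11*sqrt(2)*k + 60)^3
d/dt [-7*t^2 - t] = -14*t - 1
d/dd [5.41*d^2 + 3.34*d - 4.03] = 10.82*d + 3.34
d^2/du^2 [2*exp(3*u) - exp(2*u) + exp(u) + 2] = (18*exp(2*u) - 4*exp(u) + 1)*exp(u)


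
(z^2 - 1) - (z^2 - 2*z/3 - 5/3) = 2*z/3 + 2/3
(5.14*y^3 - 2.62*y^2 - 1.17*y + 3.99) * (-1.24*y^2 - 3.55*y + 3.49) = -6.3736*y^5 - 14.9982*y^4 + 28.6904*y^3 - 9.9379*y^2 - 18.2478*y + 13.9251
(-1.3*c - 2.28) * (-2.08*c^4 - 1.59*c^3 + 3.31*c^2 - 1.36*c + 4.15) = 2.704*c^5 + 6.8094*c^4 - 0.6778*c^3 - 5.7788*c^2 - 2.2942*c - 9.462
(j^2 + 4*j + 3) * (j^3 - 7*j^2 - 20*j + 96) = j^5 - 3*j^4 - 45*j^3 - 5*j^2 + 324*j + 288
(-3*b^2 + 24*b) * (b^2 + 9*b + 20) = -3*b^4 - 3*b^3 + 156*b^2 + 480*b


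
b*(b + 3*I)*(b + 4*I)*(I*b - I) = I*b^4 - 7*b^3 - I*b^3 + 7*b^2 - 12*I*b^2 + 12*I*b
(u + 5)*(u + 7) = u^2 + 12*u + 35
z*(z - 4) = z^2 - 4*z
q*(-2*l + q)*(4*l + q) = -8*l^2*q + 2*l*q^2 + q^3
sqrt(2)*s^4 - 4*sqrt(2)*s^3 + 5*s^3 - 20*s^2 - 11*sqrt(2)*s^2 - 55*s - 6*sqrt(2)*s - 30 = (s - 6)*(s + 1)*(s + 5*sqrt(2)/2)*(sqrt(2)*s + sqrt(2))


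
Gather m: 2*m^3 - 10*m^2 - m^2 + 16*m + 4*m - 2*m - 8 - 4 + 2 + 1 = 2*m^3 - 11*m^2 + 18*m - 9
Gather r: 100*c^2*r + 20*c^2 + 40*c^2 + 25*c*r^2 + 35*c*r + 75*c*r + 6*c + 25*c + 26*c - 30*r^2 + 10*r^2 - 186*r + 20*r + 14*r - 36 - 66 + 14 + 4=60*c^2 + 57*c + r^2*(25*c - 20) + r*(100*c^2 + 110*c - 152) - 84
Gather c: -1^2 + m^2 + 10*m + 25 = m^2 + 10*m + 24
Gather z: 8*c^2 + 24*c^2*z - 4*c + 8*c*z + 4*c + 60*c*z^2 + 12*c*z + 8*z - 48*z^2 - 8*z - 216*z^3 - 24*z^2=8*c^2 - 216*z^3 + z^2*(60*c - 72) + z*(24*c^2 + 20*c)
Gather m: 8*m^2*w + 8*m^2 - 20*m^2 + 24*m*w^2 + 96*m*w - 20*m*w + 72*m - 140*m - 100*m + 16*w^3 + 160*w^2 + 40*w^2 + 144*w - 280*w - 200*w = m^2*(8*w - 12) + m*(24*w^2 + 76*w - 168) + 16*w^3 + 200*w^2 - 336*w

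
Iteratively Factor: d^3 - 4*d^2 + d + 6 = (d + 1)*(d^2 - 5*d + 6) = (d - 2)*(d + 1)*(d - 3)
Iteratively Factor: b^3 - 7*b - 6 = (b + 1)*(b^2 - b - 6) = (b - 3)*(b + 1)*(b + 2)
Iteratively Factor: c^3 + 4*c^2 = (c)*(c^2 + 4*c) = c^2*(c + 4)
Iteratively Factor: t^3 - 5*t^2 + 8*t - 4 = (t - 2)*(t^2 - 3*t + 2) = (t - 2)*(t - 1)*(t - 2)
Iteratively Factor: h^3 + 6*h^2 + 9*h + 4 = (h + 1)*(h^2 + 5*h + 4) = (h + 1)^2*(h + 4)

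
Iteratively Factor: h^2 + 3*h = (h)*(h + 3)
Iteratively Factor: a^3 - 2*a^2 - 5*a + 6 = (a - 1)*(a^2 - a - 6) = (a - 3)*(a - 1)*(a + 2)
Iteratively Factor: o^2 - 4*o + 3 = (o - 3)*(o - 1)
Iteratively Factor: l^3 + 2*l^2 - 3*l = (l - 1)*(l^2 + 3*l) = (l - 1)*(l + 3)*(l)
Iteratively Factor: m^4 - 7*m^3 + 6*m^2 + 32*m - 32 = (m - 1)*(m^3 - 6*m^2 + 32) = (m - 4)*(m - 1)*(m^2 - 2*m - 8) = (m - 4)*(m - 1)*(m + 2)*(m - 4)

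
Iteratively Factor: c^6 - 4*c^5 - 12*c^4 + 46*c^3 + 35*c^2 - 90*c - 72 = (c + 1)*(c^5 - 5*c^4 - 7*c^3 + 53*c^2 - 18*c - 72) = (c + 1)*(c + 3)*(c^4 - 8*c^3 + 17*c^2 + 2*c - 24) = (c - 4)*(c + 1)*(c + 3)*(c^3 - 4*c^2 + c + 6) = (c - 4)*(c - 2)*(c + 1)*(c + 3)*(c^2 - 2*c - 3) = (c - 4)*(c - 3)*(c - 2)*(c + 1)*(c + 3)*(c + 1)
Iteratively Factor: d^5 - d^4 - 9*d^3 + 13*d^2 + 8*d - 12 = (d + 3)*(d^4 - 4*d^3 + 3*d^2 + 4*d - 4) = (d - 1)*(d + 3)*(d^3 - 3*d^2 + 4) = (d - 2)*(d - 1)*(d + 3)*(d^2 - d - 2) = (d - 2)^2*(d - 1)*(d + 3)*(d + 1)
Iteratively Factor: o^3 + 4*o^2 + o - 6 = (o - 1)*(o^2 + 5*o + 6) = (o - 1)*(o + 2)*(o + 3)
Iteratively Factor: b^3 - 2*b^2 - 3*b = (b + 1)*(b^2 - 3*b) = b*(b + 1)*(b - 3)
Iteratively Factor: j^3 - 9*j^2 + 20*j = (j - 5)*(j^2 - 4*j) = (j - 5)*(j - 4)*(j)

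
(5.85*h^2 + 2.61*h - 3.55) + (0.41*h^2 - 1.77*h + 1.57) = 6.26*h^2 + 0.84*h - 1.98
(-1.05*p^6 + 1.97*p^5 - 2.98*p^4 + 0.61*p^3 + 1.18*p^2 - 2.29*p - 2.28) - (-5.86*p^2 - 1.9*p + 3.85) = -1.05*p^6 + 1.97*p^5 - 2.98*p^4 + 0.61*p^3 + 7.04*p^2 - 0.39*p - 6.13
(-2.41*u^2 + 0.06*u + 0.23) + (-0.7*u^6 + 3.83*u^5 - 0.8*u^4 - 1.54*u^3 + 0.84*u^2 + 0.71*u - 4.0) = -0.7*u^6 + 3.83*u^5 - 0.8*u^4 - 1.54*u^3 - 1.57*u^2 + 0.77*u - 3.77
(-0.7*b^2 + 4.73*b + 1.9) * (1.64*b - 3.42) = -1.148*b^3 + 10.1512*b^2 - 13.0606*b - 6.498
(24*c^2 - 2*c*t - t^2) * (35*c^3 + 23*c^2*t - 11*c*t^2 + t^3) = 840*c^5 + 482*c^4*t - 345*c^3*t^2 + 23*c^2*t^3 + 9*c*t^4 - t^5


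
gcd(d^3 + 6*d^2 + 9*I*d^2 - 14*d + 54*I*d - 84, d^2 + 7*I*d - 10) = d + 2*I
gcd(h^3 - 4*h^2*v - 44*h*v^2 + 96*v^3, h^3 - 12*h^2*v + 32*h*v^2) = -h + 8*v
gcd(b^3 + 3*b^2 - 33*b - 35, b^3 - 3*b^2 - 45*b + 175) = b^2 + 2*b - 35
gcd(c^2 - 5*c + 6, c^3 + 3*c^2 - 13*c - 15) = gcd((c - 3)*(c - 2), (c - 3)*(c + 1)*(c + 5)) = c - 3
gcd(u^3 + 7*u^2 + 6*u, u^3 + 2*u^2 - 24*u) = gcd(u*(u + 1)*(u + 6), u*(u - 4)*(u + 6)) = u^2 + 6*u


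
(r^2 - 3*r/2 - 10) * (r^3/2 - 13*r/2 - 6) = r^5/2 - 3*r^4/4 - 23*r^3/2 + 15*r^2/4 + 74*r + 60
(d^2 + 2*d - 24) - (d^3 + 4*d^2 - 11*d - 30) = -d^3 - 3*d^2 + 13*d + 6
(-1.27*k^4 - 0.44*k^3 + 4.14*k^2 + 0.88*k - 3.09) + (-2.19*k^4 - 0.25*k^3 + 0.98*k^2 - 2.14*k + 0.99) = -3.46*k^4 - 0.69*k^3 + 5.12*k^2 - 1.26*k - 2.1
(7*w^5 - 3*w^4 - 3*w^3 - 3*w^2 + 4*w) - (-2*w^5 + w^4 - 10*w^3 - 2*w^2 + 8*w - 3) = 9*w^5 - 4*w^4 + 7*w^3 - w^2 - 4*w + 3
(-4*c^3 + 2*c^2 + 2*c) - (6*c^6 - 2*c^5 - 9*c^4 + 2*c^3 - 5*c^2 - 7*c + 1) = -6*c^6 + 2*c^5 + 9*c^4 - 6*c^3 + 7*c^2 + 9*c - 1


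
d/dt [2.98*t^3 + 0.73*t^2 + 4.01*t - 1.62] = 8.94*t^2 + 1.46*t + 4.01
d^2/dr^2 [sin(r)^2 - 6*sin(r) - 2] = 6*sin(r) + 2*cos(2*r)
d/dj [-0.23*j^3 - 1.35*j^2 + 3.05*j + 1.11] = -0.69*j^2 - 2.7*j + 3.05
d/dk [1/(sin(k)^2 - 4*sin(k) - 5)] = 2*(2 - sin(k))*cos(k)/((sin(k) - 5)^2*(sin(k) + 1)^2)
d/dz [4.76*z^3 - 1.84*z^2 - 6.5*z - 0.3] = 14.28*z^2 - 3.68*z - 6.5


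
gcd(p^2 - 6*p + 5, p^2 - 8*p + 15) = p - 5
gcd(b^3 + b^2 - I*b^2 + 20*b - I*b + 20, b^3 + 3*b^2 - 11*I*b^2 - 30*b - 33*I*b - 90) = b - 5*I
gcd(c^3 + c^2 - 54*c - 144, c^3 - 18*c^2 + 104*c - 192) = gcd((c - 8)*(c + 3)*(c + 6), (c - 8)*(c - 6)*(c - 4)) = c - 8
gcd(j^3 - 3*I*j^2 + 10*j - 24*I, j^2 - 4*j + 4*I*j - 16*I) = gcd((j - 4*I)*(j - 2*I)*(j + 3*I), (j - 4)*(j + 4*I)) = 1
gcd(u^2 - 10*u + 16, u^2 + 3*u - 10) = u - 2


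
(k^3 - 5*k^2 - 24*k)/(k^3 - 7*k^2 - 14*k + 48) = k/(k - 2)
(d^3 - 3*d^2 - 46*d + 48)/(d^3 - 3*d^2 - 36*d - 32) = (d^2 + 5*d - 6)/(d^2 + 5*d + 4)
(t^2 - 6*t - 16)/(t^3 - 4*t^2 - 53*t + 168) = (t + 2)/(t^2 + 4*t - 21)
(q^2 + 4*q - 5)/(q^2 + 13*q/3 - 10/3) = 3*(q - 1)/(3*q - 2)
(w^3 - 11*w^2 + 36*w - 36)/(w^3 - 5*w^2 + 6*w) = (w - 6)/w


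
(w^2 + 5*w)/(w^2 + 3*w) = (w + 5)/(w + 3)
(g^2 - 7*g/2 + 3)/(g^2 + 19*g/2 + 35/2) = (2*g^2 - 7*g + 6)/(2*g^2 + 19*g + 35)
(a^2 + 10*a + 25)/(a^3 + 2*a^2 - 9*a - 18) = (a^2 + 10*a + 25)/(a^3 + 2*a^2 - 9*a - 18)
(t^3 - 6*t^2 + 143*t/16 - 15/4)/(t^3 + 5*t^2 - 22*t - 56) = (t^2 - 2*t + 15/16)/(t^2 + 9*t + 14)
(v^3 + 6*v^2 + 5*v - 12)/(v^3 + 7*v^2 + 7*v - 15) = (v + 4)/(v + 5)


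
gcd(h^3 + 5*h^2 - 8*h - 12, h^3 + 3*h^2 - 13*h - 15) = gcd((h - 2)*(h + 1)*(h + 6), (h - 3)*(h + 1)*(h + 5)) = h + 1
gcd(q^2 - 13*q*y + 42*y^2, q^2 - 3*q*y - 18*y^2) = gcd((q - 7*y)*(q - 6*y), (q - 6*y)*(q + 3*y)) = -q + 6*y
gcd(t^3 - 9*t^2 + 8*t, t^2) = t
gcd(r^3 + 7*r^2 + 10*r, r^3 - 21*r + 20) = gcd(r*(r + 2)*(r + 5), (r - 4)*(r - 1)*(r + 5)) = r + 5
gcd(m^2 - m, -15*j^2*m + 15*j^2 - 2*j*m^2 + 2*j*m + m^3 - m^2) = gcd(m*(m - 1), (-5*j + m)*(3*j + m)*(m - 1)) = m - 1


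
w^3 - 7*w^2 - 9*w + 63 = (w - 7)*(w - 3)*(w + 3)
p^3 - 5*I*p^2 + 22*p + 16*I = (p - 8*I)*(p + I)*(p + 2*I)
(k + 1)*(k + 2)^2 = k^3 + 5*k^2 + 8*k + 4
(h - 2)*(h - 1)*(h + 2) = h^3 - h^2 - 4*h + 4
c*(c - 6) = c^2 - 6*c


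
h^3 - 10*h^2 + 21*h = h*(h - 7)*(h - 3)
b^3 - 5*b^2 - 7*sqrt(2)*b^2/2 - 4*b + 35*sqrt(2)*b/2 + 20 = (b - 5)*(b - 4*sqrt(2))*(b + sqrt(2)/2)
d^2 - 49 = (d - 7)*(d + 7)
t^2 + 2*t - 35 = (t - 5)*(t + 7)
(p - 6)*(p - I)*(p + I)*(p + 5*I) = p^4 - 6*p^3 + 5*I*p^3 + p^2 - 30*I*p^2 - 6*p + 5*I*p - 30*I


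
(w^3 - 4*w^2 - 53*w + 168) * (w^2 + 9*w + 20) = w^5 + 5*w^4 - 69*w^3 - 389*w^2 + 452*w + 3360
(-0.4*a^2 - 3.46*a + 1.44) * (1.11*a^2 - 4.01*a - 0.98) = -0.444*a^4 - 2.2366*a^3 + 15.865*a^2 - 2.3836*a - 1.4112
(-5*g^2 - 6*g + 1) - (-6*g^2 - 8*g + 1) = g^2 + 2*g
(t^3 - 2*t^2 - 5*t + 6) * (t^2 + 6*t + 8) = t^5 + 4*t^4 - 9*t^3 - 40*t^2 - 4*t + 48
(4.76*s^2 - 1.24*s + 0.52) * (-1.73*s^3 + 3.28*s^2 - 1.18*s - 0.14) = -8.2348*s^5 + 17.758*s^4 - 10.5836*s^3 + 2.5024*s^2 - 0.44*s - 0.0728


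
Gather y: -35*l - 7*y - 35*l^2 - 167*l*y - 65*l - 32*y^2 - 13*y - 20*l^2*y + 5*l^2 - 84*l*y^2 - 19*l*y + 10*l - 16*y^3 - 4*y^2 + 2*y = -30*l^2 - 90*l - 16*y^3 + y^2*(-84*l - 36) + y*(-20*l^2 - 186*l - 18)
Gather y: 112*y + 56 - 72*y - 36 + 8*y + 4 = 48*y + 24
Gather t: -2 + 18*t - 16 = 18*t - 18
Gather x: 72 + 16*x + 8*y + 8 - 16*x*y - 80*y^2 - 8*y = x*(16 - 16*y) - 80*y^2 + 80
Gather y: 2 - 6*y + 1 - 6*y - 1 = 2 - 12*y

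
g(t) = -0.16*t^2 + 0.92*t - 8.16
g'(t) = 0.92 - 0.32*t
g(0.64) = -7.64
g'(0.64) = 0.72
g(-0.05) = -8.21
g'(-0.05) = 0.94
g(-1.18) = -9.47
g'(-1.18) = 1.30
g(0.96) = -7.42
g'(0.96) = 0.61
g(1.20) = -7.29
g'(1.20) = 0.54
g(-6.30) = -20.31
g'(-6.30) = 2.94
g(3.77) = -6.97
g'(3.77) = -0.29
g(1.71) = -7.05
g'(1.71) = 0.37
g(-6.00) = -19.44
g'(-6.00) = 2.84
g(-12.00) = -42.24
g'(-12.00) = 4.76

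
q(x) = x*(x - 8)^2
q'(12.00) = 112.00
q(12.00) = 192.00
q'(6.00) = -20.00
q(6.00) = 24.00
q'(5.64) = -21.05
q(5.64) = 31.41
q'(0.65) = 44.47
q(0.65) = 35.11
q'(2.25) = 7.19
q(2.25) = 74.39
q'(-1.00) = 99.00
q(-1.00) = -81.00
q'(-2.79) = 176.63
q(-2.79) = -324.82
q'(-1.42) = 115.49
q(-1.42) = -126.01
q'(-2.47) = 161.34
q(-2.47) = -270.76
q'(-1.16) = 105.16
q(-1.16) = -97.33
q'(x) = x*(2*x - 16) + (x - 8)^2 = (x - 8)*(3*x - 8)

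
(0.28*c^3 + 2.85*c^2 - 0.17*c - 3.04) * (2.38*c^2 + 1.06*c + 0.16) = 0.6664*c^5 + 7.0798*c^4 + 2.6612*c^3 - 6.9594*c^2 - 3.2496*c - 0.4864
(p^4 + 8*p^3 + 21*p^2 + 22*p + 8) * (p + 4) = p^5 + 12*p^4 + 53*p^3 + 106*p^2 + 96*p + 32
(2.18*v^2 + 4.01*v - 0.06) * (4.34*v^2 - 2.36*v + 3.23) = 9.4612*v^4 + 12.2586*v^3 - 2.6826*v^2 + 13.0939*v - 0.1938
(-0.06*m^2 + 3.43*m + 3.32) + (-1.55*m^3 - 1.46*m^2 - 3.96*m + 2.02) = -1.55*m^3 - 1.52*m^2 - 0.53*m + 5.34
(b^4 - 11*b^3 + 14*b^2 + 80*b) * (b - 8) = b^5 - 19*b^4 + 102*b^3 - 32*b^2 - 640*b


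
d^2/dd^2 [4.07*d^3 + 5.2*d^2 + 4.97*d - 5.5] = 24.42*d + 10.4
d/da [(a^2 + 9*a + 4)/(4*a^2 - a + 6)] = (-37*a^2 - 20*a + 58)/(16*a^4 - 8*a^3 + 49*a^2 - 12*a + 36)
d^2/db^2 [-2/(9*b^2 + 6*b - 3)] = 4*(9*b^2 + 6*b - 4*(3*b + 1)^2 - 3)/(3*(3*b^2 + 2*b - 1)^3)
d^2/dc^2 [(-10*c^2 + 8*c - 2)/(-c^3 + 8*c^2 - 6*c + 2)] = 4*(5*c^6 - 12*c^5 + 12*c^4 + 14*c^3 - 78*c^2 + 54*c - 8)/(c^9 - 24*c^8 + 210*c^7 - 806*c^6 + 1356*c^5 - 1320*c^4 + 804*c^3 - 312*c^2 + 72*c - 8)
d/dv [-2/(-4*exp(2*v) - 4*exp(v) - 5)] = (-16*exp(v) - 8)*exp(v)/(4*exp(2*v) + 4*exp(v) + 5)^2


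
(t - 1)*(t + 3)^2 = t^3 + 5*t^2 + 3*t - 9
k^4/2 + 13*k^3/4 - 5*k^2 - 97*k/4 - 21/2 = (k/2 + 1)*(k - 3)*(k + 1/2)*(k + 7)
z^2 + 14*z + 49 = (z + 7)^2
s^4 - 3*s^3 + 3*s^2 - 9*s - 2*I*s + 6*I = (s - 3)*(s - I)^2*(s + 2*I)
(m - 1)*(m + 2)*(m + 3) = m^3 + 4*m^2 + m - 6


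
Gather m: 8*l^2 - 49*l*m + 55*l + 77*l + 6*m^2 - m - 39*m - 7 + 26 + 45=8*l^2 + 132*l + 6*m^2 + m*(-49*l - 40) + 64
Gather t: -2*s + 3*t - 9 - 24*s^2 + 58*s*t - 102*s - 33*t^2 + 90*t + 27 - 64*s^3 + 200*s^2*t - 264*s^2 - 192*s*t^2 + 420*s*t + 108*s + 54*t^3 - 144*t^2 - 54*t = -64*s^3 - 288*s^2 + 4*s + 54*t^3 + t^2*(-192*s - 177) + t*(200*s^2 + 478*s + 39) + 18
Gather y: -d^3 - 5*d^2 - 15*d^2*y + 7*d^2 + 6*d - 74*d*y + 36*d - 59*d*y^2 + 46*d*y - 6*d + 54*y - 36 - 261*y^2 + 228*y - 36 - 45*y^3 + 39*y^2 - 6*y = -d^3 + 2*d^2 + 36*d - 45*y^3 + y^2*(-59*d - 222) + y*(-15*d^2 - 28*d + 276) - 72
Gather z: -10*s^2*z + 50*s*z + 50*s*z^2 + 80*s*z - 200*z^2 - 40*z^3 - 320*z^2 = -40*z^3 + z^2*(50*s - 520) + z*(-10*s^2 + 130*s)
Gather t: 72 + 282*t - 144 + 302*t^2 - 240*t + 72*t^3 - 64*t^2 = 72*t^3 + 238*t^2 + 42*t - 72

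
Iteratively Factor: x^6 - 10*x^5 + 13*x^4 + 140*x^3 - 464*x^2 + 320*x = (x)*(x^5 - 10*x^4 + 13*x^3 + 140*x^2 - 464*x + 320) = x*(x + 4)*(x^4 - 14*x^3 + 69*x^2 - 136*x + 80) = x*(x - 1)*(x + 4)*(x^3 - 13*x^2 + 56*x - 80) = x*(x - 5)*(x - 1)*(x + 4)*(x^2 - 8*x + 16) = x*(x - 5)*(x - 4)*(x - 1)*(x + 4)*(x - 4)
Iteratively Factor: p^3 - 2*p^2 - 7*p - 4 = (p - 4)*(p^2 + 2*p + 1) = (p - 4)*(p + 1)*(p + 1)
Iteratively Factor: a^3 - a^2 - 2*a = (a)*(a^2 - a - 2) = a*(a - 2)*(a + 1)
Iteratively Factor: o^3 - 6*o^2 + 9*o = (o - 3)*(o^2 - 3*o) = (o - 3)^2*(o)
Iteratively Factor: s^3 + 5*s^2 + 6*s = (s + 3)*(s^2 + 2*s) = s*(s + 3)*(s + 2)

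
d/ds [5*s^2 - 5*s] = 10*s - 5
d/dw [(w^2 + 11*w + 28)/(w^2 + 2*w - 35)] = -9/(w^2 - 10*w + 25)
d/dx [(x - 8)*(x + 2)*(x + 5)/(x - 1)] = 2*(x^3 - 2*x^2 + x + 63)/(x^2 - 2*x + 1)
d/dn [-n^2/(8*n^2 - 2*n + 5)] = 2*n*(n - 5)/(64*n^4 - 32*n^3 + 84*n^2 - 20*n + 25)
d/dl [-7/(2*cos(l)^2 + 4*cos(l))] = -(7*sin(l)/cos(l)^2 + 7*tan(l))/(cos(l) + 2)^2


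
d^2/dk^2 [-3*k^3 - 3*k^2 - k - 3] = -18*k - 6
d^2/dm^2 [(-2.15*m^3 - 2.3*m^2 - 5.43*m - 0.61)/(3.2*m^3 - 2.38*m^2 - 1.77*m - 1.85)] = (-5.6843418860808e-14*m^7 - 79.8528*m^6 - 406.6848*m^5 - 57.7267200000001*m^4 - 214.478874*m^3 - 367.228314*m^2 + 62.214174*m + 21.367092)/(32.768*m^9 - 73.1136*m^8 + 0.00383999999998252*m^7 + 10.568648*m^6 + 84.535476*m^5 + 9.06407400000001*m^4 - 19.449093*m^3 - 41.824245*m^2 - 18.173475*m - 6.331625)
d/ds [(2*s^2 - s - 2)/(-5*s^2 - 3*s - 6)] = 11*s*(-s - 4)/(25*s^4 + 30*s^3 + 69*s^2 + 36*s + 36)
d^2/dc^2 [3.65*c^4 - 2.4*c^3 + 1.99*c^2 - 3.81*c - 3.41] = 43.8*c^2 - 14.4*c + 3.98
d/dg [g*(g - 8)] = 2*g - 8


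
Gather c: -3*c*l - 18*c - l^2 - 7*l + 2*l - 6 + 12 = c*(-3*l - 18) - l^2 - 5*l + 6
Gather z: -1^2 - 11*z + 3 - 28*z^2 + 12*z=-28*z^2 + z + 2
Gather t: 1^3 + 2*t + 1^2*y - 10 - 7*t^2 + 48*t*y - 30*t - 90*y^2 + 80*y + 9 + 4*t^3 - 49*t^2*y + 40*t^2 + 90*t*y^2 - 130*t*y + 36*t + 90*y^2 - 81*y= 4*t^3 + t^2*(33 - 49*y) + t*(90*y^2 - 82*y + 8)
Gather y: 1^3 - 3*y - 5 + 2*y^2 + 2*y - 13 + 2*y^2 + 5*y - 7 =4*y^2 + 4*y - 24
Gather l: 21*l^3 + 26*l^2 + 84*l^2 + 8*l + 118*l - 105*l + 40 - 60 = 21*l^3 + 110*l^2 + 21*l - 20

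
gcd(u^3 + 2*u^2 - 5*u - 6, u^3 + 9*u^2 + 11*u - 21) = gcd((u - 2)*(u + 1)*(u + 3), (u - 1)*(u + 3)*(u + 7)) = u + 3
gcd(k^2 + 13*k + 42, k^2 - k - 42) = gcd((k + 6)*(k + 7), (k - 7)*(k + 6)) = k + 6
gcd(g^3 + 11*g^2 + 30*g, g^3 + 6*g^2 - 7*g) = g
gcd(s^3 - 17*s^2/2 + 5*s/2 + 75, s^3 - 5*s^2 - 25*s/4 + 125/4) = s^2 - 5*s/2 - 25/2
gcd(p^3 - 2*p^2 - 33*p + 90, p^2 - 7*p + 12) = p - 3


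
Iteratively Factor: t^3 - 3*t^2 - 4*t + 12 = (t - 2)*(t^2 - t - 6) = (t - 3)*(t - 2)*(t + 2)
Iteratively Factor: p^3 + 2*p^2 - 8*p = (p - 2)*(p^2 + 4*p) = p*(p - 2)*(p + 4)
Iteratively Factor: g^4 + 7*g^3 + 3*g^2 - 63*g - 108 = (g + 4)*(g^3 + 3*g^2 - 9*g - 27) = (g + 3)*(g + 4)*(g^2 - 9) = (g + 3)^2*(g + 4)*(g - 3)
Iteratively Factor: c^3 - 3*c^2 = (c)*(c^2 - 3*c) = c*(c - 3)*(c)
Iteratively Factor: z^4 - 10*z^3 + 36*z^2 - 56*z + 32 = (z - 2)*(z^3 - 8*z^2 + 20*z - 16) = (z - 4)*(z - 2)*(z^2 - 4*z + 4) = (z - 4)*(z - 2)^2*(z - 2)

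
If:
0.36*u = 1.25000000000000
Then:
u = 3.47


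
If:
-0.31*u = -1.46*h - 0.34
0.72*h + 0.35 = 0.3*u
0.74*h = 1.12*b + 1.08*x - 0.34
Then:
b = 0.323565110401703 - 0.964285714285714*x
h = 0.03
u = 1.24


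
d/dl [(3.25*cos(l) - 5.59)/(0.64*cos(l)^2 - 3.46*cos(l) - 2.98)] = (2.08*cos(l)^2 - 7.1552*cos(l) + 29.0264)*sin(l)/(0.4096*cos(l)^4 - 4.4288*cos(l)^3 + 8.1572*cos(l)^2 + 20.6216*cos(l) + 8.8804)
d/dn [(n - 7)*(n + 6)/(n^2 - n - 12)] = 30*(2*n - 1)/(n^4 - 2*n^3 - 23*n^2 + 24*n + 144)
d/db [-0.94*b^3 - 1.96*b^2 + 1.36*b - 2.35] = -2.82*b^2 - 3.92*b + 1.36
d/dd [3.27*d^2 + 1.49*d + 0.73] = 6.54*d + 1.49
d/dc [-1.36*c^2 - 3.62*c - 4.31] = -2.72*c - 3.62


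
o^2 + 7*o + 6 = (o + 1)*(o + 6)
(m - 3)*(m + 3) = m^2 - 9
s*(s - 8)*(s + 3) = s^3 - 5*s^2 - 24*s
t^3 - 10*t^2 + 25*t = t*(t - 5)^2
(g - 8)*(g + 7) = g^2 - g - 56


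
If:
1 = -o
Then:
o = -1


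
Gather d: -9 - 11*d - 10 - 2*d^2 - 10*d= -2*d^2 - 21*d - 19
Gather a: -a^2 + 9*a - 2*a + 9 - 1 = -a^2 + 7*a + 8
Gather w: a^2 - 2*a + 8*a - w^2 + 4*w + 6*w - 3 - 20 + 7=a^2 + 6*a - w^2 + 10*w - 16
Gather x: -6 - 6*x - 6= -6*x - 12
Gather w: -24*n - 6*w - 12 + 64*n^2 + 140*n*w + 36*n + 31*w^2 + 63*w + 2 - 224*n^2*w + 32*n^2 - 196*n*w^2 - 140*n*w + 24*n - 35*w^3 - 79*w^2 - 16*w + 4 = 96*n^2 + 36*n - 35*w^3 + w^2*(-196*n - 48) + w*(41 - 224*n^2) - 6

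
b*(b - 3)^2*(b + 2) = b^4 - 4*b^3 - 3*b^2 + 18*b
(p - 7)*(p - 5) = p^2 - 12*p + 35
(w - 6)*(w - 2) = w^2 - 8*w + 12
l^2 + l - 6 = (l - 2)*(l + 3)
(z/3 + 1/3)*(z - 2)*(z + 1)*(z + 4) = z^4/3 + 4*z^3/3 - z^2 - 14*z/3 - 8/3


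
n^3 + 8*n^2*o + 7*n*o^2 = n*(n + o)*(n + 7*o)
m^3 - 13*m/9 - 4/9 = (m - 4/3)*(m + 1/3)*(m + 1)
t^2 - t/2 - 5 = (t - 5/2)*(t + 2)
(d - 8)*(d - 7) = d^2 - 15*d + 56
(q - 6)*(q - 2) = q^2 - 8*q + 12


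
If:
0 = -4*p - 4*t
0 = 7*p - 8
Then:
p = 8/7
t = -8/7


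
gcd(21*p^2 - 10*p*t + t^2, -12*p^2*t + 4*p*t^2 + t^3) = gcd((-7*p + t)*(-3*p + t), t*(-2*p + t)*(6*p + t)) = 1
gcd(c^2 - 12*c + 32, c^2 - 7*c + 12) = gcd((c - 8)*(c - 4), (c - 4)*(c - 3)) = c - 4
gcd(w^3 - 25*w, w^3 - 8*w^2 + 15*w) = w^2 - 5*w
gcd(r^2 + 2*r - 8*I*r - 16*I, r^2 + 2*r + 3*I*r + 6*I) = r + 2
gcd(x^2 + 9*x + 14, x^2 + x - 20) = 1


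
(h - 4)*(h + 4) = h^2 - 16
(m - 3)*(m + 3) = m^2 - 9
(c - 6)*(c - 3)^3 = c^4 - 15*c^3 + 81*c^2 - 189*c + 162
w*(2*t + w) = 2*t*w + w^2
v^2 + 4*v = v*(v + 4)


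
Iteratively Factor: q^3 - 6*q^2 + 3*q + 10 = (q + 1)*(q^2 - 7*q + 10) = (q - 2)*(q + 1)*(q - 5)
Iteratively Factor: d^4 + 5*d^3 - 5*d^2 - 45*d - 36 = (d - 3)*(d^3 + 8*d^2 + 19*d + 12) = (d - 3)*(d + 4)*(d^2 + 4*d + 3) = (d - 3)*(d + 1)*(d + 4)*(d + 3)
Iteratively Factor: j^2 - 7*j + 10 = (j - 2)*(j - 5)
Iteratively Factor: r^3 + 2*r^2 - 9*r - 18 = (r + 3)*(r^2 - r - 6) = (r - 3)*(r + 3)*(r + 2)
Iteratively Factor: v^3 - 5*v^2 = (v)*(v^2 - 5*v) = v^2*(v - 5)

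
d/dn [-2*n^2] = -4*n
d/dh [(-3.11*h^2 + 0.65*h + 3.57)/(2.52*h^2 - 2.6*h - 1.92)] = (6.448*h^2 - 6.0504*h + 8.034)/(6.3504*h^4 - 13.104*h^3 - 2.9168*h^2 + 9.984*h + 3.6864)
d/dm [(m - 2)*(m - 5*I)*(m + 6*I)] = 3*m^2 + 2*m*(-2 + I) + 30 - 2*I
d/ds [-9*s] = -9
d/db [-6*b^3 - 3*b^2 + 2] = 6*b*(-3*b - 1)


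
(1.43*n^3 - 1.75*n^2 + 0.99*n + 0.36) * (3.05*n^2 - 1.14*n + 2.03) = 4.3615*n^5 - 6.9677*n^4 + 7.9174*n^3 - 3.5831*n^2 + 1.5993*n + 0.7308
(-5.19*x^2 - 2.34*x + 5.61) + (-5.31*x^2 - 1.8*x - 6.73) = -10.5*x^2 - 4.14*x - 1.12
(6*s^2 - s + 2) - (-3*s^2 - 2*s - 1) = 9*s^2 + s + 3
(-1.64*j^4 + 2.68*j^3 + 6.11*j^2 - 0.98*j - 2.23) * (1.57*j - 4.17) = -2.5748*j^5 + 11.0464*j^4 - 1.5829*j^3 - 27.0173*j^2 + 0.5855*j + 9.2991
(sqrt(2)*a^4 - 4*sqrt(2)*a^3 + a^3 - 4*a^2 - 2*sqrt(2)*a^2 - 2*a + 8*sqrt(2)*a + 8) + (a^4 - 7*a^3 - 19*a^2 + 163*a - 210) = a^4 + sqrt(2)*a^4 - 6*a^3 - 4*sqrt(2)*a^3 - 23*a^2 - 2*sqrt(2)*a^2 + 8*sqrt(2)*a + 161*a - 202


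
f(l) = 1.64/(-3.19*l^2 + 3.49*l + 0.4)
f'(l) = 1.64*(6.38*l - 3.49)/(-3.19*l^2 + 3.49*l + 0.4)^2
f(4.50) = -0.03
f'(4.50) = 0.02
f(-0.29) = -1.86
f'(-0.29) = -11.30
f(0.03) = 3.27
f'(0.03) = -21.48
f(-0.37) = -1.23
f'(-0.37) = -5.44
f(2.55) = -0.14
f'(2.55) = 0.16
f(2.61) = -0.13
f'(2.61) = 0.14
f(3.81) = -0.05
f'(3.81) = 0.03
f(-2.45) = -0.06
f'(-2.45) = -0.04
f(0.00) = 4.10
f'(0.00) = -35.77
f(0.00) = 4.10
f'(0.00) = -35.77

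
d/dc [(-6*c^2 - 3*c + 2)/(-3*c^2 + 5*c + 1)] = 13*(-3*c^2 - 1)/(9*c^4 - 30*c^3 + 19*c^2 + 10*c + 1)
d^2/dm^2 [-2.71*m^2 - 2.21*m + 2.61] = -5.42000000000000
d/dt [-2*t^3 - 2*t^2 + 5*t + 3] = -6*t^2 - 4*t + 5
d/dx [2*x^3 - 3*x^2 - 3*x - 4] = 6*x^2 - 6*x - 3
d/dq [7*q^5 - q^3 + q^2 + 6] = q*(35*q^3 - 3*q + 2)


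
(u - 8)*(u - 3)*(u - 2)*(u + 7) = u^4 - 6*u^3 - 45*u^2 + 274*u - 336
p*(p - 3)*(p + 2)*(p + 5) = p^4 + 4*p^3 - 11*p^2 - 30*p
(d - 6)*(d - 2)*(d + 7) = d^3 - d^2 - 44*d + 84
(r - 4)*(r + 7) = r^2 + 3*r - 28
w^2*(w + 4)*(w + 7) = w^4 + 11*w^3 + 28*w^2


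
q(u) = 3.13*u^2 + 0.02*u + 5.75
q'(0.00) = 0.02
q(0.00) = 5.75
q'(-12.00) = -75.10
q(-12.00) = 456.23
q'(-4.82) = -30.15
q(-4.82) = 78.37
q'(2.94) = 18.42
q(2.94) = 32.86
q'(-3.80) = -23.77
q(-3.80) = 50.87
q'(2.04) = 12.79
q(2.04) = 18.82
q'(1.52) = 9.54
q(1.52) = 13.01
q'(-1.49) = -9.31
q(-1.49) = 12.67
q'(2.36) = 14.79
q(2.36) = 23.23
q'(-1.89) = -11.81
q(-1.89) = 16.89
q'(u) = 6.26*u + 0.02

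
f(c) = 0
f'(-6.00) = 0.00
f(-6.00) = 0.00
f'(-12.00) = 0.00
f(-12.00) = 0.00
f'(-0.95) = 0.00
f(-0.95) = 0.00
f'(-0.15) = 0.00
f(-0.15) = 0.00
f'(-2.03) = 0.00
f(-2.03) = 0.00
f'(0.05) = 0.00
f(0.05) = 0.00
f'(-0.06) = 0.00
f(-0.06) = 0.00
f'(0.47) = 0.00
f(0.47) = 0.00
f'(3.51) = 0.00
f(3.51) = 0.00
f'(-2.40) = 0.00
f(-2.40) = 0.00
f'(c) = 0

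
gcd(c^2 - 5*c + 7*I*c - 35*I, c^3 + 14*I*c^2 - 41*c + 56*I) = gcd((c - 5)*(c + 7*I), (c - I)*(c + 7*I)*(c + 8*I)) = c + 7*I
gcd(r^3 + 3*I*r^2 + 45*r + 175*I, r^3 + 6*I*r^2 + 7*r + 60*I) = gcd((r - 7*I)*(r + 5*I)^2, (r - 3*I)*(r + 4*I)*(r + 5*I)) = r + 5*I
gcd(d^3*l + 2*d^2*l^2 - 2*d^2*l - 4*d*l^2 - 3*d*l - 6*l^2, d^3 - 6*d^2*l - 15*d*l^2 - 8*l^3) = 1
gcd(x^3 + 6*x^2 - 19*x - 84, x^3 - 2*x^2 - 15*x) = x + 3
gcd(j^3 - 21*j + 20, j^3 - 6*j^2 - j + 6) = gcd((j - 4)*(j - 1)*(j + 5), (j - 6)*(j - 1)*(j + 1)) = j - 1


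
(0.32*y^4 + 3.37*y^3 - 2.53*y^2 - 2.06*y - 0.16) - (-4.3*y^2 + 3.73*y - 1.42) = 0.32*y^4 + 3.37*y^3 + 1.77*y^2 - 5.79*y + 1.26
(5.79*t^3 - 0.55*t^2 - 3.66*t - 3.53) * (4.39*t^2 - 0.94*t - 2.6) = 25.4181*t^5 - 7.8571*t^4 - 30.6044*t^3 - 10.6263*t^2 + 12.8342*t + 9.178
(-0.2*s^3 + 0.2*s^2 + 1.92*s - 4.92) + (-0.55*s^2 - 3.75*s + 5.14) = -0.2*s^3 - 0.35*s^2 - 1.83*s + 0.22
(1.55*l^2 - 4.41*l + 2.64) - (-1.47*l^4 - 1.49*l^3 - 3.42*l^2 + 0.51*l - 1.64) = 1.47*l^4 + 1.49*l^3 + 4.97*l^2 - 4.92*l + 4.28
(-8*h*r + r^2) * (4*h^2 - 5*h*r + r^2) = -32*h^3*r + 44*h^2*r^2 - 13*h*r^3 + r^4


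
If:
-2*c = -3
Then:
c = 3/2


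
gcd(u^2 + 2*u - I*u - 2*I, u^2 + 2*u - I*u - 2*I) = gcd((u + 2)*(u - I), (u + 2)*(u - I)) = u^2 + u*(2 - I) - 2*I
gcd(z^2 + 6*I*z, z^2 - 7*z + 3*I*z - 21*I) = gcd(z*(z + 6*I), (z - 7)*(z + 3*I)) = 1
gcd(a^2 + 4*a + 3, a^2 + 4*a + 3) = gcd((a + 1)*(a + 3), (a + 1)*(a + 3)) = a^2 + 4*a + 3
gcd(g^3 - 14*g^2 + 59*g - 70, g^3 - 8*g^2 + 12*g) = g - 2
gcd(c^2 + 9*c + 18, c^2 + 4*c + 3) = c + 3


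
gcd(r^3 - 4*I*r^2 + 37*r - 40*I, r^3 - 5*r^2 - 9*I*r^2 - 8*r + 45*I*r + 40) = r^2 - 9*I*r - 8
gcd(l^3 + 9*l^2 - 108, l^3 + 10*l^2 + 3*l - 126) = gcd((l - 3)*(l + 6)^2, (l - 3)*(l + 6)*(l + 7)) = l^2 + 3*l - 18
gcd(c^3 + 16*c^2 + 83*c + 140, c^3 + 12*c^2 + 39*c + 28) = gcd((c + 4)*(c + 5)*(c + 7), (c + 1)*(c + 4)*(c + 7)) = c^2 + 11*c + 28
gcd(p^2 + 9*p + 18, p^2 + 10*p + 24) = p + 6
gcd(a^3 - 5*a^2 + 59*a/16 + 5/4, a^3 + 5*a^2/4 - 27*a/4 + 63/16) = 1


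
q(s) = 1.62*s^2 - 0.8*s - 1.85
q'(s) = 3.24*s - 0.8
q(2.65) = 7.41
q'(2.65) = 7.79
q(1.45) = 0.40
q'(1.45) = 3.90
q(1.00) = -1.03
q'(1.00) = 2.44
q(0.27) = -1.95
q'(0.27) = 0.07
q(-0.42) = -1.23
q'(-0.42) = -2.16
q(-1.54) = 3.22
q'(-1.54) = -5.79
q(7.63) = 86.36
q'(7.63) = 23.92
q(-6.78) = 78.04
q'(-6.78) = -22.77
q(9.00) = 122.17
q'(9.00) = 28.36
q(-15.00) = 374.65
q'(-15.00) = -49.40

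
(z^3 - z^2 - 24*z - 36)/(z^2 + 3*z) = z - 4 - 12/z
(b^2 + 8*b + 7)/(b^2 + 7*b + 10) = (b^2 + 8*b + 7)/(b^2 + 7*b + 10)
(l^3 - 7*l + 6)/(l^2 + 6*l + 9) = (l^2 - 3*l + 2)/(l + 3)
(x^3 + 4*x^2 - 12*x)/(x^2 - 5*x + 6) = x*(x + 6)/(x - 3)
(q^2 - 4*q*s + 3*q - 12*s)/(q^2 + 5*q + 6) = (q - 4*s)/(q + 2)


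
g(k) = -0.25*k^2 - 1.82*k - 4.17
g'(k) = -0.5*k - 1.82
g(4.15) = -16.03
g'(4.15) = -3.90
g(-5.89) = -2.12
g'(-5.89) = 1.12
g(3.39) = -13.21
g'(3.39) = -3.52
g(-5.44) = -1.67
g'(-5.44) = 0.90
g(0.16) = -4.47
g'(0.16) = -1.90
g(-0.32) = -3.61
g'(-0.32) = -1.66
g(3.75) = -14.51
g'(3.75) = -3.70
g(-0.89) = -2.75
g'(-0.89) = -1.38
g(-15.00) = -33.12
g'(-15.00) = 5.68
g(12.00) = -62.01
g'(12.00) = -7.82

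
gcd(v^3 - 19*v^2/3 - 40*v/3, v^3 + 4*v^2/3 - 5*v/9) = v^2 + 5*v/3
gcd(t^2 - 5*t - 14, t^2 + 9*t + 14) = t + 2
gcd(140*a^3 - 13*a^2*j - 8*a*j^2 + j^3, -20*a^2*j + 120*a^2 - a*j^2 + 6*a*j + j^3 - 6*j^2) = 20*a^2 + a*j - j^2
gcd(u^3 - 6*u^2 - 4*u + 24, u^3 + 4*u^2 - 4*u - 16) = u^2 - 4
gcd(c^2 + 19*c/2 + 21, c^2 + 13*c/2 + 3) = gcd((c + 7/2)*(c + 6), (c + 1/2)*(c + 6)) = c + 6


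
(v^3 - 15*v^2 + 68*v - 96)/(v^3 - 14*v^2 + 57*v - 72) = (v - 4)/(v - 3)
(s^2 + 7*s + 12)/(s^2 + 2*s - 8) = (s + 3)/(s - 2)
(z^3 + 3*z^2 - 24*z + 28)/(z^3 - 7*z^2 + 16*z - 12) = (z + 7)/(z - 3)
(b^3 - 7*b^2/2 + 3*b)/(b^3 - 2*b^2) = (b - 3/2)/b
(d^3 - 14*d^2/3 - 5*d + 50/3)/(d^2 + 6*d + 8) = (3*d^2 - 20*d + 25)/(3*(d + 4))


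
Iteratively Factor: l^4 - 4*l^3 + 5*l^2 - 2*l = (l - 2)*(l^3 - 2*l^2 + l) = l*(l - 2)*(l^2 - 2*l + 1) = l*(l - 2)*(l - 1)*(l - 1)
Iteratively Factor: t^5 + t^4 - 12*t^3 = (t)*(t^4 + t^3 - 12*t^2) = t^2*(t^3 + t^2 - 12*t) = t^3*(t^2 + t - 12) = t^3*(t - 3)*(t + 4)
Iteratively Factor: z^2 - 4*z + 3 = (z - 1)*(z - 3)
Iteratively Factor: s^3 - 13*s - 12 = (s + 3)*(s^2 - 3*s - 4) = (s + 1)*(s + 3)*(s - 4)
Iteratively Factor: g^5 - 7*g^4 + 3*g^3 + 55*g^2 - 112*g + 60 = (g - 5)*(g^4 - 2*g^3 - 7*g^2 + 20*g - 12) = (g - 5)*(g - 1)*(g^3 - g^2 - 8*g + 12) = (g - 5)*(g - 2)*(g - 1)*(g^2 + g - 6) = (g - 5)*(g - 2)*(g - 1)*(g + 3)*(g - 2)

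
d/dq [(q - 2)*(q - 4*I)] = 2*q - 2 - 4*I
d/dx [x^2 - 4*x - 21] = 2*x - 4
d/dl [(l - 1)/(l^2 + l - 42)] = (l^2 + l - (l - 1)*(2*l + 1) - 42)/(l^2 + l - 42)^2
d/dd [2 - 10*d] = -10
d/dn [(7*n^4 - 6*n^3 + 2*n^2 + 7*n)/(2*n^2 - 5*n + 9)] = (28*n^5 - 117*n^4 + 312*n^3 - 186*n^2 + 36*n + 63)/(4*n^4 - 20*n^3 + 61*n^2 - 90*n + 81)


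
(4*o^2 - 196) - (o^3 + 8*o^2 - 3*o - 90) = -o^3 - 4*o^2 + 3*o - 106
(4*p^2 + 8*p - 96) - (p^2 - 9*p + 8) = 3*p^2 + 17*p - 104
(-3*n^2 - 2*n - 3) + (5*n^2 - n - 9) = 2*n^2 - 3*n - 12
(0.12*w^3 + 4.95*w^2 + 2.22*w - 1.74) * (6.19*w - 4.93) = 0.7428*w^4 + 30.0489*w^3 - 10.6617*w^2 - 21.7152*w + 8.5782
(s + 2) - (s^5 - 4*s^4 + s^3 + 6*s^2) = -s^5 + 4*s^4 - s^3 - 6*s^2 + s + 2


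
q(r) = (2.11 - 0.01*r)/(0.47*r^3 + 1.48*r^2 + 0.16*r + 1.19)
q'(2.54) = -0.10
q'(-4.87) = -0.12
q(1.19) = 0.49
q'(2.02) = -0.19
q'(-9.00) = -0.00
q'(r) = (2.11 - 0.01*r)*(-1.41*r^2 - 2.96*r - 0.16)/(0.47*r^3 + 1.48*r^2 + 0.16*r + 1.19)^2 - 0.01/(0.47*r^3 + 1.48*r^2 + 0.16*r + 1.19)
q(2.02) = 0.18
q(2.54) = 0.11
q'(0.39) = -1.43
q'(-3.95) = -0.79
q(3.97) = 0.04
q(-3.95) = -0.40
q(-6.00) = -0.05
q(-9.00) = -0.01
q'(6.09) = -0.01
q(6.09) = 0.01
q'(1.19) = -0.66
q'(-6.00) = -0.03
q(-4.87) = -0.11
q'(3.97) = -0.02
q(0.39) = 1.40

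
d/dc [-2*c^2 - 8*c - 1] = -4*c - 8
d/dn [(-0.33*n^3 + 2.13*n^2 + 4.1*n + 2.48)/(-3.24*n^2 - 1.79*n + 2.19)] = (1.0692*n^4 + 1.1814*n^3 + 7.3032*n^2 + 25.3998*n + 13.4182)/(10.4976*n^4 + 11.5992*n^3 - 10.9871*n^2 - 7.8402*n + 4.7961)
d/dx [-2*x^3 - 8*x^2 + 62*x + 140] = -6*x^2 - 16*x + 62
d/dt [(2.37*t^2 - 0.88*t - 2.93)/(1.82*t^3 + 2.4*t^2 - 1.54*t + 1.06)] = (-4.3134*t^4 + 3.2032*t^3 + 14.46*t^2 + 19.0884*t - 5.445)/(3.3124*t^6 + 8.736*t^5 + 0.1544*t^4 - 3.5336*t^3 + 7.4596*t^2 - 3.2648*t + 1.1236)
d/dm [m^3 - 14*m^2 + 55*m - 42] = 3*m^2 - 28*m + 55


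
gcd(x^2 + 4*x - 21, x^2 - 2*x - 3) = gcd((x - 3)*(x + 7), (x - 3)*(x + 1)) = x - 3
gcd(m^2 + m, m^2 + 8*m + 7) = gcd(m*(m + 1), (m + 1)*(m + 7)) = m + 1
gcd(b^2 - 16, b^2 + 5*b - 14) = 1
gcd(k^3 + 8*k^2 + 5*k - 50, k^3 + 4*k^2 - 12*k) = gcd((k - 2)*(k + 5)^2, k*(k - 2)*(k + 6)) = k - 2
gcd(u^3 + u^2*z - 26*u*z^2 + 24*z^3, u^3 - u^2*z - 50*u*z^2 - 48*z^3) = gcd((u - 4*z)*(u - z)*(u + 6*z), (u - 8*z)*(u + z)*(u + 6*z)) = u + 6*z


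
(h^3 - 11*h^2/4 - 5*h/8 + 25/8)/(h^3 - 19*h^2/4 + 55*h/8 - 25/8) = (h + 1)/(h - 1)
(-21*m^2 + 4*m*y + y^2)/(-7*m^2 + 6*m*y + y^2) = (-3*m + y)/(-m + y)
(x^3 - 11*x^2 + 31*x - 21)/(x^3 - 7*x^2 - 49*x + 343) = (x^2 - 4*x + 3)/(x^2 - 49)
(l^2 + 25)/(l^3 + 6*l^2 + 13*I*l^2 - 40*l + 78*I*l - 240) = (l - 5*I)/(l^2 + l*(6 + 8*I) + 48*I)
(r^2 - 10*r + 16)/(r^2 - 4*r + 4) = (r - 8)/(r - 2)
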